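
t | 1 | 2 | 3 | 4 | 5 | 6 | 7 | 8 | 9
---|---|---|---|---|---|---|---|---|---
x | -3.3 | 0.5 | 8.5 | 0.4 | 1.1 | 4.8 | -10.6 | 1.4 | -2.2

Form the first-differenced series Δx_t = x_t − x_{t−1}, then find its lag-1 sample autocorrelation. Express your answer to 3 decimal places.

-0.584

First differences Δx: 3.8, 8.0, -8.1, 0.7, 3.7, -15.4, 12.0, -3.6
Mean of differences = 0.1375
Numerator Σ(Δx_t−Δx̄)(Δx_{t+1}−Δx̄) = -322.6027
Denominator Σ(Δx_t−Δx̄)² = 552.1988
r_1(Δx) = -322.6027 / 552.1988 = -0.584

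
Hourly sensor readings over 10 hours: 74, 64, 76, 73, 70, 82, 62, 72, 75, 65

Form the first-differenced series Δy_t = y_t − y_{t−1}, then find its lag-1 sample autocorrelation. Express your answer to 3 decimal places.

First differences Δy: -10, 12, -3, -3, 12, -20, 10, 3, -10
Mean of differences = -1.0000
Numerator Σ(Δy_t−Δȳ)(Δy_{t+1}−Δȳ) = -613.0000
Denominator Σ(Δy_t−Δȳ)² = 1006.0000
r_1(Δy) = -613.0000 / 1006.0000 = -0.609

-0.609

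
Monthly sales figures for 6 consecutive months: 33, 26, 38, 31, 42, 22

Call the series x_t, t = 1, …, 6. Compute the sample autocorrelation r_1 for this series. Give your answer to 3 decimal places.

-0.577

Mean x̄ = (33 + 26 + 38 + 31 + 42 + 22)/6 = 32.0000
Deviations from mean: 1.0000, -6.0000, 6.0000, -1.0000, 10.0000, -10.0000
Σ(x_t−x̄)(x_{t+1}−x̄) = (-6.0000) + (-36.0000) + (-6.0000) + (-10.0000) + (-100.0000) = -158.0000
Denominator Σ(x_t−x̄)² = 274.0000
r_1 = -158.0000 / 274.0000 = -0.577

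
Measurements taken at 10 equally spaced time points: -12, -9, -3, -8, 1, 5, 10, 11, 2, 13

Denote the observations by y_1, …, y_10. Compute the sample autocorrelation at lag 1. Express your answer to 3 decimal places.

0.500

Mean ȳ = (-12 − 9 − 3 − 8 + 1 + 5 + 10 + 11 + 2 + 13)/10 = 1.0000
Numerator Σ_{t=1}^{9}(y_t−ȳ)(y_{t+1}−ȳ) = 354.0000
Denominator Σ(y_t−ȳ)² = 708.0000
r_1 = 354.0000 / 708.0000 = 0.500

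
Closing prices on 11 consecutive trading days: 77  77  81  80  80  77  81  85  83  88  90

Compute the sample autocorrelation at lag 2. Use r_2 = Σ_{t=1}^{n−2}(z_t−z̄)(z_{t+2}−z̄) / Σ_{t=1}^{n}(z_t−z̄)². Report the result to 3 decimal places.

Mean z̄ = (77 + 77 + 81 + 80 + 80 + 77 + 81 + 85 + 83 + 88 + 90)/11 = 81.7273
Numerator Σ_{t=1}^{9}(z_t−z̄)(z_{t+2}−z̄) = 36.9421
Denominator Σ(z_t−z̄)² = 194.1818
r_2 = 36.9421 / 194.1818 = 0.190

0.190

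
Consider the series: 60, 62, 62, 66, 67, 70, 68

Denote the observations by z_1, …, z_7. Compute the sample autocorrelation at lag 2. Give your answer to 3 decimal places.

0.207

Mean z̄ = (60 + 62 + 62 + 66 + 67 + 70 + 68)/7 = 65.0000
Deviations from mean: -5.0000, -3.0000, -3.0000, 1.0000, 2.0000, 5.0000, 3.0000
Numerator Σ_{t=1}^{5}(z_t−z̄)(z_{t+2}−z̄) = 17.0000
Denominator Σ(z_t−z̄)² = 82.0000
r_2 = 17.0000 / 82.0000 = 0.207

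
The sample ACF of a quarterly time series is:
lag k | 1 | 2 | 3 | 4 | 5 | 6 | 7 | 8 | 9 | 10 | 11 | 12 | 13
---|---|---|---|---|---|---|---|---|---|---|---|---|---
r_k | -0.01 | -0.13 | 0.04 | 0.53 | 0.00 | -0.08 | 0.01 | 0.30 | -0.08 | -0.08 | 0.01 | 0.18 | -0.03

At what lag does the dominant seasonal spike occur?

4

The largest autocorrelation is r_4 = 0.53, with weaker echoes at lags 8 (0.30) and 12 (0.18); the remaining lags stay at or below 0.04.
The dominant spike at lag 4 indicates a seasonal period of 4.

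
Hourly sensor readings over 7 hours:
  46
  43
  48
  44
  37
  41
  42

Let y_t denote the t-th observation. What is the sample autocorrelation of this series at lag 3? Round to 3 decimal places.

Mean ȳ = (46 + 43 + 48 + 44 + 37 + 41 + 42)/7 = 43.0000
Deviations from mean: 3.0000, 0.0000, 5.0000, 1.0000, -6.0000, -2.0000, -1.0000
Σ(y_t−ȳ)(y_{t+3}−ȳ) = (3.0000) + (0.0000) + (-10.0000) + (-1.0000) = -8.0000
Denominator Σ(y_t−ȳ)² = 76.0000
r_3 = -8.0000 / 76.0000 = -0.105

-0.105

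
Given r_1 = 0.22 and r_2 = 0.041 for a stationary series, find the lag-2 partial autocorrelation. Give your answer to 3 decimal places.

-0.008

φ_{22} = (r_2 − r_1²) / (1 − r_1²)
r_1² = (0.22)² = 0.0484
Numerator = 0.041 − 0.0484 = -0.0074; denominator = 1 − 0.0484 = 0.9516
φ_{22} = -0.0074 / 0.9516 = -0.008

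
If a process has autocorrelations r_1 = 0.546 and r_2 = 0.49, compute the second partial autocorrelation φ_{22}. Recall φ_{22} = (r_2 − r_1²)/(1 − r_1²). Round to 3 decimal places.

0.273

φ_{22} = (r_2 − r_1²) / (1 − r_1²)
r_1² = (0.546)² = 0.298116
Numerator = 0.49 − 0.2981 = 0.1919; denominator = 1 − 0.2981 = 0.7019
φ_{22} = 0.1919 / 0.7019 = 0.273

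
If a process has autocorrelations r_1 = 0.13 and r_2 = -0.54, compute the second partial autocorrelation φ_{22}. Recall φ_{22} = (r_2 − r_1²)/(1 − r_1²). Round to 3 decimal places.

φ_{22} = (r_2 − r_1²) / (1 − r_1²)
r_1² = (0.13)² = 0.0169
Numerator = -0.54 − 0.0169 = -0.5569; denominator = 1 − 0.0169 = 0.9831
φ_{22} = -0.5569 / 0.9831 = -0.566

-0.566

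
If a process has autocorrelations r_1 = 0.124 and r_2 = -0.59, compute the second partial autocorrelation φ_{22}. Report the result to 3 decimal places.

-0.615

φ_{22} = (r_2 − r_1²) / (1 − r_1²)
r_1² = (0.124)² = 0.015376
Numerator = -0.59 − 0.0154 = -0.6054; denominator = 1 − 0.0154 = 0.9846
φ_{22} = -0.6054 / 0.9846 = -0.615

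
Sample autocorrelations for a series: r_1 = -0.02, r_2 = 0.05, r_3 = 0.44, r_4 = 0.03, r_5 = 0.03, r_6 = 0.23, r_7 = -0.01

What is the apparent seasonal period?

The largest autocorrelation is r_3 = 0.44, with a weaker echo at lag 6 (0.23); the remaining lags stay at or below 0.05.
The dominant spike at lag 3 indicates a seasonal period of 3.

3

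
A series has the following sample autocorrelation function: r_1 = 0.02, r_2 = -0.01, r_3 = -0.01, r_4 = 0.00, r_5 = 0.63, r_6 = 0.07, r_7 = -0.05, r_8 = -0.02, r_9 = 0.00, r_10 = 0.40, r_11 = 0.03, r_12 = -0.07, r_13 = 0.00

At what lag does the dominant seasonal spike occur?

The largest autocorrelation is r_5 = 0.63, with a weaker echo at lag 10 (0.40); the remaining lags stay at or below 0.07.
The dominant spike at lag 5 indicates a seasonal period of 5.

5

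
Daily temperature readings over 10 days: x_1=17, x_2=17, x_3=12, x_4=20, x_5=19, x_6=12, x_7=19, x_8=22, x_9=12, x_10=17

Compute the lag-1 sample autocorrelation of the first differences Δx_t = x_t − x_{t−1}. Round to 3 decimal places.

First differences Δx: 0, -5, 8, -1, -7, 7, 3, -10, 5
Mean of differences = 0.0000
Numerator Σ(Δx_t−Δx̄)(Δx_{t+1}−Δx̄) = -149.0000
Denominator Σ(Δx_t−Δx̄)² = 322.0000
r_1(Δx) = -149.0000 / 322.0000 = -0.463

-0.463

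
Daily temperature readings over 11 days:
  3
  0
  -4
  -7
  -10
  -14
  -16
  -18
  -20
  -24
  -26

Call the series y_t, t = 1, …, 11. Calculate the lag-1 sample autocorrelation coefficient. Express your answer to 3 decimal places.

Mean ȳ = (3 + 0 − 4 − 7 − 10 − 14 − 16 − 18 − 20 − 24 − 26)/11 = -12.3636
Numerator Σ_{t=1}^{10}(y_t−ȳ)(y_{t+1}−ȳ) = 664.0496
Denominator Σ(y_t−ȳ)² = 920.5455
r_1 = 664.0496 / 920.5455 = 0.721

0.721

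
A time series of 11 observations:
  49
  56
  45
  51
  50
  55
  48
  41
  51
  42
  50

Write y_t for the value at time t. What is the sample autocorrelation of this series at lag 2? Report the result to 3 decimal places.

Mean ȳ = (49 + 56 + 45 + 51 + 50 + 55 + 48 + 41 + 51 + 42 + 50)/11 = 48.9091
Numerator Σ_{t=1}^{9}(y_t−ȳ)(y_{t+2}−ȳ) = 28.8017
Denominator Σ(y_t−ȳ)² = 224.9091
r_2 = 28.8017 / 224.9091 = 0.128

0.128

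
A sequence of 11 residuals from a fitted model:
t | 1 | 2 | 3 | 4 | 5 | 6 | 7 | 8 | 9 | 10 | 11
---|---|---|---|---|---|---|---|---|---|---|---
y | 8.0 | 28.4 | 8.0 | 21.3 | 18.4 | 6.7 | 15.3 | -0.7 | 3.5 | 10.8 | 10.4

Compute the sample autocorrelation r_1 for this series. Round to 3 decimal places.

Mean ȳ = (8.0 + 28.4 + 8.0 + 21.3 + 18.4 + 6.7 + 15.3 − 0.7 + 3.5 + 10.8 + 10.4)/11 = 11.8273
Numerator Σ_{t=1}^{10}(y_t−ȳ)(y_{t+1}−ȳ) = -81.5207
Denominator Σ(y_t−ȳ)² = 704.6018
r_1 = -81.5207 / 704.6018 = -0.116

-0.116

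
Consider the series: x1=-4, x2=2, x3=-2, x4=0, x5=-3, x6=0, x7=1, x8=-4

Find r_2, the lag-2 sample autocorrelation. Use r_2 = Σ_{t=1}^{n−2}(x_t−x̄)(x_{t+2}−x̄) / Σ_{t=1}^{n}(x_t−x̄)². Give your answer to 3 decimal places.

0.043

Mean x̄ = (-4 + 2 − 2 + 0 − 3 + 0 + 1 − 4)/8 = -1.2500
Numerator Σ_{t=1}^{6}(x_t−x̄)(x_{t+2}−x̄) = 1.6250
Denominator Σ(x_t−x̄)² = 37.5000
r_2 = 1.6250 / 37.5000 = 0.043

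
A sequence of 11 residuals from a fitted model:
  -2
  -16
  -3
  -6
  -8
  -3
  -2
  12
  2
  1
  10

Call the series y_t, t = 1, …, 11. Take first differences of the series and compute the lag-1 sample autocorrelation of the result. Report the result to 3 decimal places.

First differences Δy: -14, 13, -3, -2, 5, 1, 14, -10, -1, 9
Mean of differences = 1.2000
Numerator Σ(Δy_t−Δȳ)(Δy_{t+1}−Δȳ) = -366.8400
Denominator Σ(Δy_t−Δȳ)² = 767.6000
r_1(Δy) = -366.8400 / 767.6000 = -0.478

-0.478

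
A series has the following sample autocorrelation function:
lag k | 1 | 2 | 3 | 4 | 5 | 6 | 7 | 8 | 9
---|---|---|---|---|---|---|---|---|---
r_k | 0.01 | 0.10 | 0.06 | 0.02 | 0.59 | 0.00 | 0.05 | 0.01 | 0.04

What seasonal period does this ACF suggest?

The largest autocorrelation is r_5 = 0.59; the remaining lags stay at or below 0.10.
The dominant spike at lag 5 indicates a seasonal period of 5.

5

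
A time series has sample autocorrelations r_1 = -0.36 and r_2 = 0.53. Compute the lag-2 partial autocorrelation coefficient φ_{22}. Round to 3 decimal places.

φ_{22} = (r_2 − r_1²) / (1 − r_1²)
r_1² = (-0.36)² = 0.1296
Numerator = 0.53 − 0.1296 = 0.4004; denominator = 1 − 0.1296 = 0.8704
φ_{22} = 0.4004 / 0.8704 = 0.460

0.460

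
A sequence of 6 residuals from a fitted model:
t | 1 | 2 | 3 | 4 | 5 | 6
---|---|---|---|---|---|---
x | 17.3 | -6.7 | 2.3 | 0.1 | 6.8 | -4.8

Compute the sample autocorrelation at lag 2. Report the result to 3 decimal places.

0.094

Mean x̄ = (17.3 − 6.7 + 2.3 + 0.1 + 6.8 − 4.8)/6 = 2.5000
Deviations from mean: 14.8000, -9.2000, -0.2000, -2.4000, 4.3000, -7.3000
Σ(x_t−x̄)(x_{t+2}−x̄) = (-2.9600) + (22.0800) + (-0.8600) + (17.5200) = 35.7800
Denominator Σ(x_t−x̄)² = 381.2600
r_2 = 35.7800 / 381.2600 = 0.094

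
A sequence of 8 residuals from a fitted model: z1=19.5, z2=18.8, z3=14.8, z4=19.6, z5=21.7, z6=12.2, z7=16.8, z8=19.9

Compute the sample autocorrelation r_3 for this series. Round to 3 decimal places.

0.433

Mean z̄ = (19.5 + 18.8 + 14.8 + 19.6 + 21.7 + 12.2 + 16.8 + 19.9)/8 = 17.9125
Deviations from mean: 1.5875, 0.8875, -3.1125, 1.6875, 3.7875, -5.7125, -1.1125, 1.9875
Numerator Σ_{t=1}^{5}(z_t−z̄)(z_{t+3}−z̄) = 29.4708
Denominator Σ(z_t−z̄)² = 68.0088
r_3 = 29.4708 / 68.0088 = 0.433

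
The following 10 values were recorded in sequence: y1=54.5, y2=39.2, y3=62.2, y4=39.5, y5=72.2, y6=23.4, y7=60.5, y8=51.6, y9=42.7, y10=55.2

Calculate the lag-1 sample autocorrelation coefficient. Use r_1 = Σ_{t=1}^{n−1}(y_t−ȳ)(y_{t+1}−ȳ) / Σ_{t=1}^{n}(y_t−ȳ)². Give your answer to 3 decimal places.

Mean ȳ = (54.5 + 39.2 + 62.2 + 39.5 + 72.2 + 23.4 + 60.5 + 51.6 + 42.7 + 55.2)/10 = 50.1000
Numerator Σ_{t=1}^{9}(y_t−ȳ)(y_{t+1}−ȳ) = -1443.3600
Denominator Σ(y_t−ȳ)² = 1789.4200
r_1 = -1443.3600 / 1789.4200 = -0.807

-0.807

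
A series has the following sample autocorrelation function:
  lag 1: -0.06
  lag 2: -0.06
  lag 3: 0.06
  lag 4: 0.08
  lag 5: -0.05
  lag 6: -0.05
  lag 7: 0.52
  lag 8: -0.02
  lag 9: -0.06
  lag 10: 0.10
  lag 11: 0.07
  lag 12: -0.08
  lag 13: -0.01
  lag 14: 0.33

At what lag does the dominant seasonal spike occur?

The largest autocorrelation is r_7 = 0.52, with a weaker echo at lag 14 (0.33); the remaining lags stay at or below 0.10.
The dominant spike at lag 7 indicates a seasonal period of 7.

7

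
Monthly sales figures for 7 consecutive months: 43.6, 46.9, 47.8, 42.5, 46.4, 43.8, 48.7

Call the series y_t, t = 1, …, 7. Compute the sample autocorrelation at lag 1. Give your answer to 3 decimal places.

Mean ȳ = (43.6 + 46.9 + 47.8 + 42.5 + 46.4 + 43.8 + 48.7)/7 = 45.6714
Deviations from mean: -2.0714, 1.2286, 2.1286, -3.1714, 0.7286, -1.8714, 3.0286
Σ(y_t−ȳ)(y_{t+1}−ȳ) = (-2.5449) + (2.6151) + (-6.7506) + (-2.3106) + (-1.3635) + (-5.6678) = -16.0222
Denominator Σ(y_t−ȳ)² = 33.5943
r_1 = -16.0222 / 33.5943 = -0.477

-0.477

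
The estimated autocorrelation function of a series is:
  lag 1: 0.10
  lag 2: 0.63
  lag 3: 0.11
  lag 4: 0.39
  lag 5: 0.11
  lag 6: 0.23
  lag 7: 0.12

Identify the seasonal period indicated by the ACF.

2

The largest autocorrelation is r_2 = 0.63, with weaker echoes at lags 4 (0.39) and 6 (0.23); the remaining lags stay at or below 0.12.
The dominant spike at lag 2 indicates a seasonal period of 2.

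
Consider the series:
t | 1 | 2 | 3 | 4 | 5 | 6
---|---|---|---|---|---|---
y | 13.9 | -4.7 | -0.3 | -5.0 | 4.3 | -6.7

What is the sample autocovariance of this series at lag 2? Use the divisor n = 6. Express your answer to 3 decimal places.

Mean ȳ = (13.9 − 4.7 − 0.3 − 5.0 + 4.3 − 6.7)/6 = 0.2500
Σ_{t=1}^{4}(y_t−ȳ)(y_{t+2}−ȳ) = 52.7400
γ_2 = 52.7400 / 6 = 8.790

8.790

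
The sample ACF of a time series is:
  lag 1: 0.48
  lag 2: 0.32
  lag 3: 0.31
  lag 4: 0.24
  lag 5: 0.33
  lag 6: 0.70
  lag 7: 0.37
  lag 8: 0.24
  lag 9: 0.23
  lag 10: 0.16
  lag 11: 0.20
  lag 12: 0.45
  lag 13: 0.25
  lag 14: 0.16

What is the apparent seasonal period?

6

The largest autocorrelation is r_6 = 0.70; the remaining lags stay at or below 0.48. The elevated value at lag 1 (0.48), dropping to 0.32 at lag 2, reflects decaying short-term dependence rather than seasonality.
The dominant spike at lag 6 indicates a seasonal period of 6.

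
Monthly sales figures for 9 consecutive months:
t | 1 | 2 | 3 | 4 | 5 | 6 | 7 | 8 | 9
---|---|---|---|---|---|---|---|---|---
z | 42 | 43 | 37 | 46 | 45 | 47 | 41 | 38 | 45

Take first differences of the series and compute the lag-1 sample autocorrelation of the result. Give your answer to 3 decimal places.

First differences Δz: 1, -6, 9, -1, 2, -6, -3, 7
Mean of differences = 0.3750
Numerator Σ(Δz_t−Δz̄)(Δz_{t+1}−Δz̄) = -84.2656
Denominator Σ(Δz_t−Δz̄)² = 215.8750
r_1(Δz) = -84.2656 / 215.8750 = -0.390

-0.390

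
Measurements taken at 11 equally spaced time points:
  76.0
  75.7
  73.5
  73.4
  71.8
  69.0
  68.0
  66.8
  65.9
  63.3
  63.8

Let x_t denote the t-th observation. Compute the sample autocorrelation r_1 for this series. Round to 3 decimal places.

0.762

Mean x̄ = (76.0 + 75.7 + 73.5 + 73.4 + 71.8 + 69.0 + 68.0 + 66.8 + 65.9 + 63.3 + 63.8)/11 = 69.7455
Numerator Σ_{t=1}^{10}(x_t−x̄)(x_{t+1}−x̄) = 160.1734
Denominator Σ(x_t−x̄)² = 210.2073
r_1 = 160.1734 / 210.2073 = 0.762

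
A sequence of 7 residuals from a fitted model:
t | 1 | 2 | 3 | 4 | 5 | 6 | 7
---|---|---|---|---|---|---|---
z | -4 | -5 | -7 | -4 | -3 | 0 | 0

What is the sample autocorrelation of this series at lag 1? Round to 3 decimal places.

Mean z̄ = (-4 − 5 − 7 − 4 − 3 + 0 + 0)/7 = -3.2857
Deviations from mean: -0.7143, -1.7143, -3.7143, -0.7143, 0.2857, 3.2857, 3.2857
Σ(z_t−z̄)(z_{t+1}−z̄) = (1.2245) + (6.3673) + (2.6531) + (-0.2041) + (0.9388) + (10.7959) = 21.7755
Denominator Σ(z_t−z̄)² = 39.4286
r_1 = 21.7755 / 39.4286 = 0.552

0.552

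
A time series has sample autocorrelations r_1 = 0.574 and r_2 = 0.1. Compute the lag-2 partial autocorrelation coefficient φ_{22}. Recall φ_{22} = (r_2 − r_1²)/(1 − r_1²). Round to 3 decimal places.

φ_{22} = (r_2 − r_1²) / (1 − r_1²)
r_1² = (0.574)² = 0.329476
Numerator = 0.1 − 0.3295 = -0.2295; denominator = 1 − 0.3295 = 0.6705
φ_{22} = -0.2295 / 0.6705 = -0.342

-0.342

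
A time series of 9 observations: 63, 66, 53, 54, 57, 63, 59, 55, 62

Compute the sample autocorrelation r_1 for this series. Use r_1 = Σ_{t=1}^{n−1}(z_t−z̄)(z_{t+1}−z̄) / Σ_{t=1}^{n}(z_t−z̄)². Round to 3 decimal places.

0.039

Mean z̄ = (63 + 66 + 53 + 54 + 57 + 63 + 59 + 55 + 62)/9 = 59.1111
Numerator Σ_{t=1}^{8}(z_t−z̄)(z_{t+1}−z̄) = 6.6543
Denominator Σ(z_t−z̄)² = 170.8889
r_1 = 6.6543 / 170.8889 = 0.039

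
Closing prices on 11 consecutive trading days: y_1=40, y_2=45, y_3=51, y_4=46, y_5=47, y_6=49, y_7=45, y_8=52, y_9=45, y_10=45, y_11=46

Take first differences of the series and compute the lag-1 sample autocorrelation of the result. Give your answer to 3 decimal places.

-0.437

First differences Δy: 5, 6, -5, 1, 2, -4, 7, -7, 0, 1
Mean of differences = 0.6000
Numerator Σ(Δy_t−Δȳ)(Δy_{t+1}−Δȳ) = -88.3600
Denominator Σ(Δy_t−Δȳ)² = 202.4000
r_1(Δy) = -88.3600 / 202.4000 = -0.437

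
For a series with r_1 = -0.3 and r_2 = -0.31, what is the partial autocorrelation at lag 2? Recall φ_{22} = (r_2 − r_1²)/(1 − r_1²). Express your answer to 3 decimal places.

-0.440

φ_{22} = (r_2 − r_1²) / (1 − r_1²)
r_1² = (-0.3)² = 0.09
Numerator = -0.31 − 0.0900 = -0.4000; denominator = 1 − 0.0900 = 0.9100
φ_{22} = -0.4000 / 0.9100 = -0.440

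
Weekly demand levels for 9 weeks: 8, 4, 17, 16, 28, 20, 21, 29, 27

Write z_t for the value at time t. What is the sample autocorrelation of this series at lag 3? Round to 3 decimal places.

-0.018

Mean z̄ = (8 + 4 + 17 + 16 + 28 + 20 + 21 + 29 + 27)/9 = 18.8889
Σ(z_t−z̄)(z_{t+3}−z̄) = (31.4568) + (-135.6543) + (-2.0988) + (-6.0988) + (92.1235) + (9.0123) = -11.2593
Denominator Σ(z_t−z̄)² = 608.8889
r_3 = -11.2593 / 608.8889 = -0.018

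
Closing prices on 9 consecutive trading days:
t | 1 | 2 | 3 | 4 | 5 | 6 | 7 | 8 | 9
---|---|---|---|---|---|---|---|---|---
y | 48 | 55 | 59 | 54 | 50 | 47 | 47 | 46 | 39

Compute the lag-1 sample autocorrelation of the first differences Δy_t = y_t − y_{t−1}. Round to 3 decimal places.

First differences Δy: 7, 4, -5, -4, -3, 0, -1, -7
Mean of differences = -1.1250
Numerator Σ(Δy_t−Δȳ)(Δy_{t+1}−Δȳ) = 35.6094
Denominator Σ(Δy_t−Δȳ)² = 154.8750
r_1(Δy) = 35.6094 / 154.8750 = 0.230

0.230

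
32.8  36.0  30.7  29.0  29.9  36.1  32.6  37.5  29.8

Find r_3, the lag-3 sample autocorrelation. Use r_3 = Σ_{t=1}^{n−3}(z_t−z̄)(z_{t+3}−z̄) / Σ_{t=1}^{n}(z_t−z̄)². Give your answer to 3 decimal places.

Mean z̄ = (32.8 + 36.0 + 30.7 + 29.0 + 29.9 + 36.1 + 32.6 + 37.5 + 29.8)/9 = 32.7111
Σ(z_t−z̄)(z_{t+3}−z̄) = (-0.3299) + (-9.2454) + (-6.8154) + (0.4123) + (-13.4621) + (-9.8654) = -39.3059
Denominator Σ(z_t−z̄)² = 79.4489
r_3 = -39.3059 / 79.4489 = -0.495

-0.495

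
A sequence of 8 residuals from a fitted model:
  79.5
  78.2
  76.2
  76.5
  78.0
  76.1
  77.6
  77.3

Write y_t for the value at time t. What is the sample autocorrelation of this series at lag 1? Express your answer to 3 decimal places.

Mean ȳ = (79.5 + 78.2 + 76.2 + 76.5 + 78.0 + 76.1 + 77.6 + 77.3)/8 = 77.4250
Deviations from mean: 2.0750, 0.7750, -1.2250, -0.9250, 0.5750, -1.3250, 0.1750, -0.1250
Numerator Σ_{t=1}^{7}(y_t−ȳ)(y_{t+1}−ȳ) = 0.2444
Denominator Σ(y_t−ȳ)² = 9.3950
r_1 = 0.2444 / 9.3950 = 0.026

0.026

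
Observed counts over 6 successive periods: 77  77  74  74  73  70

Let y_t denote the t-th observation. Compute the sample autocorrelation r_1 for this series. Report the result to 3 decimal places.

0.363

Mean ȳ = (77 + 77 + 74 + 74 + 73 + 70)/6 = 74.1667
Deviations from mean: 2.8333, 2.8333, -0.1667, -0.1667, -1.1667, -4.1667
Σ(y_t−ȳ)(y_{t+1}−ȳ) = (8.0278) + (-0.4722) + (0.0278) + (0.1944) + (4.8611) = 12.6389
Denominator Σ(y_t−ȳ)² = 34.8333
r_1 = 12.6389 / 34.8333 = 0.363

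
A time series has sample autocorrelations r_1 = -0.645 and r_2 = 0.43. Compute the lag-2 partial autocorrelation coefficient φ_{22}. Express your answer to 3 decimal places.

φ_{22} = (r_2 − r_1²) / (1 − r_1²)
r_1² = (-0.645)² = 0.416025
Numerator = 0.43 − 0.4160 = 0.0140; denominator = 1 − 0.4160 = 0.5840
φ_{22} = 0.0140 / 0.5840 = 0.024

0.024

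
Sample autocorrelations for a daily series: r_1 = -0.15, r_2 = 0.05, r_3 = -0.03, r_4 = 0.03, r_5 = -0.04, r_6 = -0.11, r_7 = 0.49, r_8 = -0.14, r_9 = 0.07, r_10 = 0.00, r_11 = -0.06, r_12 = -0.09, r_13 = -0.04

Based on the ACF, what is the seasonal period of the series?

The largest autocorrelation is r_7 = 0.49; the remaining lags stay at or below 0.07.
The dominant spike at lag 7 indicates a seasonal period of 7.

7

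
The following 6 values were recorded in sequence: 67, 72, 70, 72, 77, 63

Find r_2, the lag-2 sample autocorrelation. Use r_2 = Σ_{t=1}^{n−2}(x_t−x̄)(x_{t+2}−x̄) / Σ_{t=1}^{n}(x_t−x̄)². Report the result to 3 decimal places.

-0.090

Mean x̄ = (67 + 72 + 70 + 72 + 77 + 63)/6 = 70.1667
Deviations from mean: -3.1667, 1.8333, -0.1667, 1.8333, 6.8333, -7.1667
Numerator Σ_{t=1}^{4}(x_t−x̄)(x_{t+2}−x̄) = -10.3889
Denominator Σ(x_t−x̄)² = 114.8333
r_2 = -10.3889 / 114.8333 = -0.090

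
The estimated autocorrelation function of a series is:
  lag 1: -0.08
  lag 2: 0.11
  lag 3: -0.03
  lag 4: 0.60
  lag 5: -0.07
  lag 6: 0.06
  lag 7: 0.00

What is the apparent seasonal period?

4

The largest autocorrelation is r_4 = 0.60; the remaining lags stay at or below 0.11.
The dominant spike at lag 4 indicates a seasonal period of 4.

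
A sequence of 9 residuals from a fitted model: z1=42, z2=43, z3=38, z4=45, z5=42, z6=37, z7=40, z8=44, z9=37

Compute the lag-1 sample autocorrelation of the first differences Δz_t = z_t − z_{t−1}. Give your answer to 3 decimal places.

First differences Δz: 1, -5, 7, -3, -5, 3, 4, -7
Mean of differences = -0.6250
Numerator Σ(Δz_t−Δz̄)(Δz_{t+1}−Δz̄) = -76.7656
Denominator Σ(Δz_t−Δz̄)² = 179.8750
r_1(Δz) = -76.7656 / 179.8750 = -0.427

-0.427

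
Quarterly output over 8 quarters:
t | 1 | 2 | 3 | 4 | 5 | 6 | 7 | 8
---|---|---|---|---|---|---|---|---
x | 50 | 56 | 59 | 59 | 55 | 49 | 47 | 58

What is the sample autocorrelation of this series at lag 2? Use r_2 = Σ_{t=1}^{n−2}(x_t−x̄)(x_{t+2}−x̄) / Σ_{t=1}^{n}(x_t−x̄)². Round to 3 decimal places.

-0.359

Mean x̄ = (50 + 56 + 59 + 59 + 55 + 49 + 47 + 58)/8 = 54.1250
Deviations from mean: -4.1250, 1.8750, 4.8750, 4.8750, 0.8750, -5.1250, -7.1250, 3.8750
Σ(x_t−x̄)(x_{t+2}−x̄) = (-20.1094) + (9.1406) + (4.2656) + (-24.9844) + (-6.2344) + (-19.8594) = -57.7813
Denominator Σ(x_t−x̄)² = 160.8750
r_2 = -57.7813 / 160.8750 = -0.359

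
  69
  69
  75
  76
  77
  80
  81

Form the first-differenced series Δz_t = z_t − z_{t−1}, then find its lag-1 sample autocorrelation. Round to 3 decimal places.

First differences Δz: 0, 6, 1, 1, 3, 1
Mean of differences = 2.0000
Numerator Σ(Δz_t−Δz̄)(Δz_{t+1}−Δz̄) = -13.0000
Denominator Σ(Δz_t−Δz̄)² = 24.0000
r_1(Δz) = -13.0000 / 24.0000 = -0.542

-0.542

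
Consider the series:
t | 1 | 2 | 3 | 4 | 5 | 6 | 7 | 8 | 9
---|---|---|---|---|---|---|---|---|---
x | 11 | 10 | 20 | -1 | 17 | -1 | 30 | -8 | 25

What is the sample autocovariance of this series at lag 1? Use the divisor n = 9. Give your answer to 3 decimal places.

Mean x̄ = (11 + 10 + 20 − 1 + 17 − 1 + 30 − 8 + 25)/9 = 11.4444
Σ_{t=1}^{8}(x_t−x̄)(x_{t+1}−x̄) = -1111.7531
γ_1 = -1111.7531 / 9 = -123.528

-123.528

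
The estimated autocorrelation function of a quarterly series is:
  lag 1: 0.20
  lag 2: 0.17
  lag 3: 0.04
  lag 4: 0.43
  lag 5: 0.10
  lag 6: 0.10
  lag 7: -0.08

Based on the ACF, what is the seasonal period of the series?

4

The largest autocorrelation is r_4 = 0.43; the remaining lags stay at or below 0.20. The elevated value at lag 1 (0.20), dropping to 0.17 at lag 2, reflects decaying short-term dependence rather than seasonality.
The dominant spike at lag 4 indicates a seasonal period of 4.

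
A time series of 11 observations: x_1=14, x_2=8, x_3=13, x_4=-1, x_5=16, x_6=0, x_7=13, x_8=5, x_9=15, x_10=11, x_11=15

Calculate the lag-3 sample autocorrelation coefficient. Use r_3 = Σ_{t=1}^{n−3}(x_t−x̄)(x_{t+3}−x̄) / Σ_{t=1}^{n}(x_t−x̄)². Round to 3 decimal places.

-0.600

Mean x̄ = (14 + 8 + 13 − 1 + 16 + 0 + 13 + 5 + 15 + 11 + 15)/11 = 9.9091
Numerator Σ_{t=1}^{8}(x_t−x̄)(x_{t+3}−x̄) = -222.5702
Denominator Σ(x_t−x̄)² = 370.9091
r_3 = -222.5702 / 370.9091 = -0.600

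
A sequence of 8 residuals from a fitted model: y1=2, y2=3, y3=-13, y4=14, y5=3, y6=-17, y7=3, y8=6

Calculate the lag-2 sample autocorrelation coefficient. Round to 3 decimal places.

Mean ȳ = (2 + 3 − 13 + 14 + 3 − 17 + 3 + 6)/8 = 0.1250
Σ(y_t−ȳ)(y_{t+2}−ȳ) = (-24.6094) + (39.8906) + (-37.7344) + (-237.6094) + (8.2656) + (-100.6094) = -352.4063
Denominator Σ(y_t−ȳ)² = 720.8750
r_2 = -352.4063 / 720.8750 = -0.489

-0.489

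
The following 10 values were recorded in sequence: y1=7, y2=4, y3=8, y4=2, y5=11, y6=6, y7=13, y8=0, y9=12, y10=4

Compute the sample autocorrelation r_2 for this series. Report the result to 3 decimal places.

0.619

Mean ȳ = (7 + 4 + 8 + 2 + 11 + 6 + 13 + 0 + 12 + 4)/10 = 6.7000
Numerator Σ_{t=1}^{8}(y_t−ȳ)(y_{t+2}−ȳ) = 105.2200
Denominator Σ(y_t−ȳ)² = 170.1000
r_2 = 105.2200 / 170.1000 = 0.619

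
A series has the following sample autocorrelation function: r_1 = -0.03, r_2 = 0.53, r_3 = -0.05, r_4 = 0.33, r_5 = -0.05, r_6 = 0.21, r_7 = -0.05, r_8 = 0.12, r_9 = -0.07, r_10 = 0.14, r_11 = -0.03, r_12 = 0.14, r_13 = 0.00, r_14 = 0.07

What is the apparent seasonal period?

The largest autocorrelation is r_2 = 0.53, with weaker echoes at lags 4 (0.33) and 6 (0.21); the remaining lags stay at or below 0.14.
The dominant spike at lag 2 indicates a seasonal period of 2.

2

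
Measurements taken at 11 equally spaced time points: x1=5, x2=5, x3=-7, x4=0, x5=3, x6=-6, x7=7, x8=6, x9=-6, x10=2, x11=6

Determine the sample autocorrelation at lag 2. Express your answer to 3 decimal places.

-0.480

Mean x̄ = (5 + 5 − 7 + 0 + 3 − 6 + 7 + 6 − 6 + 2 + 6)/11 = 1.3636
Numerator Σ_{t=1}^{9}(x_t−x̄)(x_{t+2}−x̄) = -136.6281
Denominator Σ(x_t−x̄)² = 284.5455
r_2 = -136.6281 / 284.5455 = -0.480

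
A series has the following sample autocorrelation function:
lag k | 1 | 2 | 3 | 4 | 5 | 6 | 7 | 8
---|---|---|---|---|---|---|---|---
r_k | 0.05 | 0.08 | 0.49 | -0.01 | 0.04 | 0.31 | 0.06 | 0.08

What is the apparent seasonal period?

The largest autocorrelation is r_3 = 0.49, with a weaker echo at lag 6 (0.31); the remaining lags stay at or below 0.08.
The dominant spike at lag 3 indicates a seasonal period of 3.

3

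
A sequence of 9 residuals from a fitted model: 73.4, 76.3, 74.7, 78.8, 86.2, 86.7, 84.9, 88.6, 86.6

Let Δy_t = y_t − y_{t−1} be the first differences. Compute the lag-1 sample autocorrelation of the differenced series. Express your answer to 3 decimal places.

-0.185

First differences Δy: 2.9, -1.6, 4.1, 7.4, 0.5, -1.8, 3.7, -2.0
Mean of differences = 1.6500
Numerator Σ(Δy_t−Δȳ)(Δy_{t+1}−Δȳ) = -15.1375
Denominator Σ(Δy_t−Δȳ)² = 81.9400
r_1(Δy) = -15.1375 / 81.9400 = -0.185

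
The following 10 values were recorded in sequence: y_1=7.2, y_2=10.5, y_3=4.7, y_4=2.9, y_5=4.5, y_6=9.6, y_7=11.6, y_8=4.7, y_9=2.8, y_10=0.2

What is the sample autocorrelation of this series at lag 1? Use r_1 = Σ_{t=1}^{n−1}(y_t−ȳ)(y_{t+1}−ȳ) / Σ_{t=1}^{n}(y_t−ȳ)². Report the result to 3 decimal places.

Mean ȳ = (7.2 + 10.5 + 4.7 + 2.9 + 4.5 + 9.6 + 11.6 + 4.7 + 2.8 + 0.2)/10 = 5.8700
Numerator Σ_{t=1}^{9}(y_t−ȳ)(y_{t+1}−ȳ) = 38.8421
Denominator Σ(y_t−ȳ)² = 124.9610
r_1 = 38.8421 / 124.9610 = 0.311

0.311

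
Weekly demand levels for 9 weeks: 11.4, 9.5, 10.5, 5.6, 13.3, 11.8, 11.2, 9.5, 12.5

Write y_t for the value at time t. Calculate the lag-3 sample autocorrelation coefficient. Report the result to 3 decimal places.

Mean ȳ = (11.4 + 9.5 + 10.5 + 5.6 + 13.3 + 11.8 + 11.2 + 9.5 + 12.5)/9 = 10.5889
Σ(y_t−ȳ)(y_{t+3}−ȳ) = (-4.0465) + (-2.9521) + (-0.1077) + (-3.0488) + (-2.9521) + (2.3146) = -10.7926
Denominator Σ(y_t−ȳ)² = 40.7689
r_3 = -10.7926 / 40.7689 = -0.265

-0.265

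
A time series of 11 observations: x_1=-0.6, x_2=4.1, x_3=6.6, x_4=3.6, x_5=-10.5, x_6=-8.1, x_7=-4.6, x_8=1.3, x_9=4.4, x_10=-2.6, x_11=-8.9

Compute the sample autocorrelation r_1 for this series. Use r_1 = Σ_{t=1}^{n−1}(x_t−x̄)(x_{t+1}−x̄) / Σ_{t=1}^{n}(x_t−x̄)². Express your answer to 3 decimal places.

Mean x̄ = (-0.6 + 4.1 + 6.6 + 3.6 − 10.5 − 8.1 − 4.6 + 1.3 + 4.4 − 2.6 − 8.9)/11 = -1.3909
Numerator Σ_{t=1}^{10}(x_t−x̄)(x_{t+1}−x̄) = 134.3081
Denominator Σ(x_t−x̄)² = 356.4491
r_1 = 134.3081 / 356.4491 = 0.377

0.377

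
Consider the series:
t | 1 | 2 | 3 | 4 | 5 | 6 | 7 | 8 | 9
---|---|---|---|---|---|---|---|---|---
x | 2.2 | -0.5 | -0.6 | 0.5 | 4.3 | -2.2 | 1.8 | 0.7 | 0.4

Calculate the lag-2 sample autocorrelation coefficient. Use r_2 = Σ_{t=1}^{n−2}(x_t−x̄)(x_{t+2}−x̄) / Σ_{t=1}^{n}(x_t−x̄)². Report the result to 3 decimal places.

-0.078

Mean x̄ = (2.2 − 0.5 − 0.6 + 0.5 + 4.3 − 2.2 + 1.8 + 0.7 + 0.4)/9 = 0.7333
Σ(x_t−x̄)(x_{t+2}−x̄) = (-1.9556) + (0.2878) + (-4.7556) + (0.6844) + (3.8044) + (0.0978) + (-0.3556) = -2.1922
Denominator Σ(x_t−x̄)² = 28.0800
r_2 = -2.1922 / 28.0800 = -0.078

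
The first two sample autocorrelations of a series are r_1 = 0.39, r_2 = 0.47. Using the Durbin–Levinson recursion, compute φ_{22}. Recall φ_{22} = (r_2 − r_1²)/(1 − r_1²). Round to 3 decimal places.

φ_{22} = (r_2 − r_1²) / (1 − r_1²)
r_1² = (0.39)² = 0.1521
Numerator = 0.47 − 0.1521 = 0.3179; denominator = 1 − 0.1521 = 0.8479
φ_{22} = 0.3179 / 0.8479 = 0.375

0.375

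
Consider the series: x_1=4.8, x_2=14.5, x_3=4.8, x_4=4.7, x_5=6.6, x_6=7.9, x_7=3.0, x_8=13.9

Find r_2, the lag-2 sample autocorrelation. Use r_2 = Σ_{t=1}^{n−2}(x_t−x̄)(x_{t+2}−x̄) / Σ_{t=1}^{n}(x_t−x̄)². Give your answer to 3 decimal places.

-0.032

Mean x̄ = (4.8 + 14.5 + 4.8 + 4.7 + 6.6 + 7.9 + 3.0 + 13.9)/8 = 7.5250
Numerator Σ_{t=1}^{6}(x_t−x̄)(x_{t+2}−x̄) = -4.2413
Denominator Σ(x_t−x̄)² = 133.5950
r_2 = -4.2413 / 133.5950 = -0.032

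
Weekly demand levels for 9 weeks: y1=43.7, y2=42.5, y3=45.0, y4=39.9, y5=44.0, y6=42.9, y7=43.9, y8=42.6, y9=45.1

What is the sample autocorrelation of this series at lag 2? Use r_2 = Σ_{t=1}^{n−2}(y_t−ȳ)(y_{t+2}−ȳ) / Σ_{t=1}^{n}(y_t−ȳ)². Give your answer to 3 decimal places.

0.386

Mean ȳ = (43.7 + 42.5 + 45.0 + 39.9 + 44.0 + 42.9 + 43.9 + 42.6 + 45.1)/9 = 43.2889
Numerator Σ_{t=1}^{7}(y_t−ȳ)(y_{t+2}−ȳ) = 7.7209
Denominator Σ(y_t−ȳ)² = 19.9889
r_2 = 7.7209 / 19.9889 = 0.386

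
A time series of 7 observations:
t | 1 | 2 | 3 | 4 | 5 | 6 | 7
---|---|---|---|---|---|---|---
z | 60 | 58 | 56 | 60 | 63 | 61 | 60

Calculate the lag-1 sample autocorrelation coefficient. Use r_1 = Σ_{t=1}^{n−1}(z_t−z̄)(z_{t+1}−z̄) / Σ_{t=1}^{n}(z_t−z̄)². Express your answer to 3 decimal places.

Mean z̄ = (60 + 58 + 56 + 60 + 63 + 61 + 60)/7 = 59.7143
Deviations from mean: 0.2857, -1.7143, -3.7143, 0.2857, 3.2857, 1.2857, 0.2857
Σ(z_t−z̄)(z_{t+1}−z̄) = (-0.4898) + (6.3673) + (-1.0612) + (0.9388) + (4.2245) + (0.3673) = 10.3469
Denominator Σ(z_t−z̄)² = 29.4286
r_1 = 10.3469 / 29.4286 = 0.352

0.352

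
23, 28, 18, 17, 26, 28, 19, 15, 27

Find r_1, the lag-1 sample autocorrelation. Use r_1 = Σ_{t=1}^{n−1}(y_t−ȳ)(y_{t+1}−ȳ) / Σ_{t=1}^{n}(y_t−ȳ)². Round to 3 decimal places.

Mean ȳ = (23 + 28 + 18 + 17 + 26 + 28 + 19 + 15 + 27)/9 = 22.3333
Numerator Σ_{t=1}^{8}(y_t−ȳ)(y_{t+1}−ȳ) = -25.1111
Denominator Σ(y_t−ȳ)² = 212.0000
r_1 = -25.1111 / 212.0000 = -0.118

-0.118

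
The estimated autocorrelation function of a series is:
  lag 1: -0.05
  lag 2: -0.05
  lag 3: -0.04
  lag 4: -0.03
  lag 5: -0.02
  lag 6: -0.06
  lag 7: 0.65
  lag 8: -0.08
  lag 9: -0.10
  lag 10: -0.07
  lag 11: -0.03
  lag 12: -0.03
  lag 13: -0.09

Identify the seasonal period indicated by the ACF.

The largest autocorrelation is r_7 = 0.65; the remaining lags stay at or below -0.02.
The dominant spike at lag 7 indicates a seasonal period of 7.

7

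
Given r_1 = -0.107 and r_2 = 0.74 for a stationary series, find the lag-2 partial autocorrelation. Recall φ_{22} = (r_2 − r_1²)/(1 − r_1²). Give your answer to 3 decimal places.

φ_{22} = (r_2 − r_1²) / (1 − r_1²)
r_1² = (-0.107)² = 0.011449
Numerator = 0.74 − 0.0114 = 0.7286; denominator = 1 − 0.0114 = 0.9886
φ_{22} = 0.7286 / 0.9886 = 0.737

0.737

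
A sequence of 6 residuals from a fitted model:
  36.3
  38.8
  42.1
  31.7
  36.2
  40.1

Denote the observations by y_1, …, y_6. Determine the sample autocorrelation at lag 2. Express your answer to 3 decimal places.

-0.513

Mean ȳ = (36.3 + 38.8 + 42.1 + 31.7 + 36.2 + 40.1)/6 = 37.5333
Deviations from mean: -1.2333, 1.2667, 4.5667, -5.8333, -1.3333, 2.5667
Σ(y_t−ȳ)(y_{t+2}−ȳ) = (-5.6322) + (-7.3889) + (-6.0889) + (-14.9722) = -34.0822
Denominator Σ(y_t−ȳ)² = 66.3733
r_2 = -34.0822 / 66.3733 = -0.513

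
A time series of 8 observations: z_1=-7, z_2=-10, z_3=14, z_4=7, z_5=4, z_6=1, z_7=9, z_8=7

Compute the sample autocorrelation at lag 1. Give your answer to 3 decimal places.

Mean z̄ = (-7 − 10 + 14 + 7 + 4 + 1 + 9 + 7)/8 = 3.1250
Σ(z_t−z̄)(z_{t+1}−z̄) = (132.8906) + (-142.7344) + (42.1406) + (3.3906) + (-1.8594) + (-12.4844) + (22.7656) = 44.1094
Denominator Σ(z_t−z̄)² = 462.8750
r_1 = 44.1094 / 462.8750 = 0.095

0.095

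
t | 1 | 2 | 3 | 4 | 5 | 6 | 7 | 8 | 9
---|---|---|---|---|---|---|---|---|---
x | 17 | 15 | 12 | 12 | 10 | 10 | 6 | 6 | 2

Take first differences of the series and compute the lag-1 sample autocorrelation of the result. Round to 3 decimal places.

-0.689

First differences Δx: -2, -3, 0, -2, 0, -4, 0, -4
Mean of differences = -1.8750
Numerator Σ(Δx_t−Δx̄)(Δx_{t+1}−Δx̄) = -14.3906
Denominator Σ(Δx_t−Δx̄)² = 20.8750
r_1(Δx) = -14.3906 / 20.8750 = -0.689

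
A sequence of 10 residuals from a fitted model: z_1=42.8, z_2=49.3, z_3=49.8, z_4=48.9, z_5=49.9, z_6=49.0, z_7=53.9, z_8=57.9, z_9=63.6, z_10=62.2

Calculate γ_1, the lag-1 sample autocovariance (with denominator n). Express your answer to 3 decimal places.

Mean z̄ = (42.8 + 49.3 + 49.8 + 48.9 + 49.9 + 49.0 + 53.9 + 57.9 + 63.6 + 62.2)/10 = 52.7300
Σ_{t=1}^{9}(z_t−z̄)(z_{t+1}−z̄) = 237.5481
γ_1 = 237.5481 / 10 = 23.755

23.755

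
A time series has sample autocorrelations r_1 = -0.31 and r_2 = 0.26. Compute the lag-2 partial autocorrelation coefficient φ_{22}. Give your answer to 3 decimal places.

φ_{22} = (r_2 − r_1²) / (1 − r_1²)
r_1² = (-0.31)² = 0.0961
Numerator = 0.26 − 0.0961 = 0.1639; denominator = 1 − 0.0961 = 0.9039
φ_{22} = 0.1639 / 0.9039 = 0.181

0.181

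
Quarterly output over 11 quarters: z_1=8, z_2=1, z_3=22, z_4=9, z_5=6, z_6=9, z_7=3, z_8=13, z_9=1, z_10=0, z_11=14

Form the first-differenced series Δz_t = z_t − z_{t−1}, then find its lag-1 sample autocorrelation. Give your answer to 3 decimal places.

First differences Δz: -7, 21, -13, -3, 3, -6, 10, -12, -1, 14
Mean of differences = 0.6000
Numerator Σ(Δz_t−Δz̄)(Δz_{t+1}−Δz̄) = -589.7600
Denominator Σ(Δz_t−Δz̄)² = 1150.4000
r_1(Δz) = -589.7600 / 1150.4000 = -0.513

-0.513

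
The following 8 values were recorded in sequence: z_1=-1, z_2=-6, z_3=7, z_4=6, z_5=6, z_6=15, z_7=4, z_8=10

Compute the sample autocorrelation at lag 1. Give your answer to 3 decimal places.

0.144

Mean z̄ = (-1 − 6 + 7 + 6 + 6 + 15 + 4 + 10)/8 = 5.1250
Deviations from mean: -6.1250, -11.1250, 1.8750, 0.8750, 0.8750, 9.8750, -1.1250, 4.8750
Numerator Σ_{t=1}^{7}(z_t−z̄)(z_{t+1}−z̄) = 41.7344
Denominator Σ(z_t−z̄)² = 288.8750
r_1 = 41.7344 / 288.8750 = 0.144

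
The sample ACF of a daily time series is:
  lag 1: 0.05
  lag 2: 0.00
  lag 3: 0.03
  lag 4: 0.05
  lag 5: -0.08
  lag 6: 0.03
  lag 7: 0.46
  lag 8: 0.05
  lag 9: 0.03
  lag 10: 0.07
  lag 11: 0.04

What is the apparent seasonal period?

The largest autocorrelation is r_7 = 0.46; the remaining lags stay at or below 0.07.
The dominant spike at lag 7 indicates a seasonal period of 7.

7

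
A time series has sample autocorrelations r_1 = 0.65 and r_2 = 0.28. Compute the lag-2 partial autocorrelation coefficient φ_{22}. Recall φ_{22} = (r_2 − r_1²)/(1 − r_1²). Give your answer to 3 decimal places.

φ_{22} = (r_2 − r_1²) / (1 − r_1²)
r_1² = (0.65)² = 0.4225
Numerator = 0.28 − 0.4225 = -0.1425; denominator = 1 − 0.4225 = 0.5775
φ_{22} = -0.1425 / 0.5775 = -0.247

-0.247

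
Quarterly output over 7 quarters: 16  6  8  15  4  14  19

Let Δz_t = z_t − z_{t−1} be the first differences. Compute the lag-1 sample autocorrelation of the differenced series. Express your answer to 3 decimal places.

First differences Δz: -10, 2, 7, -11, 10, 5
Mean of differences = 0.5000
Numerator Σ(Δz_t−Δz̄)(Δz_{t+1}−Δz̄) = -147.2500
Denominator Σ(Δz_t−Δz̄)² = 397.5000
r_1(Δz) = -147.2500 / 397.5000 = -0.370

-0.370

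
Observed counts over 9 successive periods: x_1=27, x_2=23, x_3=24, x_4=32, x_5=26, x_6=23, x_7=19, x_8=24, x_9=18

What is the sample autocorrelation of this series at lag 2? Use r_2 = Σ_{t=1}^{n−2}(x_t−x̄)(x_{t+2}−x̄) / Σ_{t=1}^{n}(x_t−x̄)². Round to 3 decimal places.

Mean x̄ = (27 + 23 + 24 + 32 + 26 + 23 + 19 + 24 + 18)/9 = 24.0000
Numerator Σ_{t=1}^{7}(x_t−x̄)(x_{t+2}−x̄) = 4.0000
Denominator Σ(x_t−x̄)² = 140.0000
r_2 = 4.0000 / 140.0000 = 0.029

0.029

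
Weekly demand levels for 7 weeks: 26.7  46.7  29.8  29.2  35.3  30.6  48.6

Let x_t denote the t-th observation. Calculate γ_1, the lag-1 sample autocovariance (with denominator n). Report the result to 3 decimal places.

Mean x̄ = (26.7 + 46.7 + 29.8 + 29.2 + 35.3 + 30.6 + 48.6)/7 = 35.2714
Deviations: -8.5714, 11.4286, -5.4714, -6.0714, 0.0286, -4.6714, 13.3286
Σ_{t=1}^{6}(x_t−x̄)(x_{t+1}−x̄) = -189.8408
γ_1 = -189.8408 / 7 = -27.120

-27.120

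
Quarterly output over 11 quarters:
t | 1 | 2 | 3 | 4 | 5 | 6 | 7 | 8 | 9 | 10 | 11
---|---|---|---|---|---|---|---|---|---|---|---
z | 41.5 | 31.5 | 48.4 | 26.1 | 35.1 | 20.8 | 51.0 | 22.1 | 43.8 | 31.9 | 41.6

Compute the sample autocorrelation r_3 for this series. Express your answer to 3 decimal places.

-0.601

Mean z̄ = (41.5 + 31.5 + 48.4 + 26.1 + 35.1 + 20.8 + 51.0 + 22.1 + 43.8 + 31.9 + 41.6)/11 = 35.8000
Numerator Σ_{t=1}^{8}(z_t−z̄)(z_{t+3}−z̄) = -637.8700
Denominator Σ(z_t−z̄)² = 1060.9000
r_3 = -637.8700 / 1060.9000 = -0.601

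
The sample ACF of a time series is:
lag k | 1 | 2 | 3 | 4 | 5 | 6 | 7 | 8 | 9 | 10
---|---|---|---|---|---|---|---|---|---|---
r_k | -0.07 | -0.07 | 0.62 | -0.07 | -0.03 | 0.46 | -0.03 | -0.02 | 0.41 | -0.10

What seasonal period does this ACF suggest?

3

The largest autocorrelation is r_3 = 0.62, with weaker echoes at lags 6 (0.46) and 9 (0.41); the remaining lags stay at or below -0.02.
The dominant spike at lag 3 indicates a seasonal period of 3.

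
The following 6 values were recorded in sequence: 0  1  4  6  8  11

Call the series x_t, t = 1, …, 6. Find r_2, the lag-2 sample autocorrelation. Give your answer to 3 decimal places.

Mean x̄ = (0 + 1 + 4 + 6 + 8 + 11)/6 = 5.0000
Deviations from mean: -5.0000, -4.0000, -1.0000, 1.0000, 3.0000, 6.0000
Numerator Σ_{t=1}^{4}(x_t−x̄)(x_{t+2}−x̄) = 4.0000
Denominator Σ(x_t−x̄)² = 88.0000
r_2 = 4.0000 / 88.0000 = 0.045

0.045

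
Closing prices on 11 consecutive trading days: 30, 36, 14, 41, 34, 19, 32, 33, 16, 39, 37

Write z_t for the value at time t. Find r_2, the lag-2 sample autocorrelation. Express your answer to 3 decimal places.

-0.271

Mean z̄ = (30 + 36 + 14 + 41 + 34 + 19 + 32 + 33 + 16 + 39 + 37)/11 = 30.0909
Numerator Σ_{t=1}^{9}(z_t−z̄)(z_{t+2}−z̄) = -241.1074
Denominator Σ(z_t−z̄)² = 888.9091
r_2 = -241.1074 / 888.9091 = -0.271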